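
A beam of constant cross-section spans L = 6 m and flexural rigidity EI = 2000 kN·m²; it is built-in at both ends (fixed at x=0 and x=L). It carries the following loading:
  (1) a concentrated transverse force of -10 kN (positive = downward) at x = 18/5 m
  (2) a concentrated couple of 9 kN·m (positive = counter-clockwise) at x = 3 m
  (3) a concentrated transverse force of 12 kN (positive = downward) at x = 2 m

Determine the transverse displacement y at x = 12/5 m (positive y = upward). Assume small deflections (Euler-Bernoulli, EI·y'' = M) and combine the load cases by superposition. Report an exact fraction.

y(12/5) = -4977/3125000 m

Load 1 — point force P=-10 kN at a=18/5 m (b=L-a=12/5):
  y_1 = -Pb²x²(3aL-(3a+b)x)/(6L³EI)  [x≤a] = -(-10)·(12/5)²·(12/5)²·(3·(18/5)·6-(3·(18/5)+(12/5))·(12/5))/(6·6³·2000) = 1656/390625 m
Load 2 — applied couple M₀=9 kN·m at a=3 m (b=L-a=3):
  y_2 = (R_Ax³/6 - M_Ax²/2)/EI  [x≤a] with R_A=9/4, M_A=9/4 = ((9/4)·(12/5)³/6 - (9/4)·(12/5)²/2)/2000 = -81/125000 m
Load 3 — point force P=12 kN at a=2 m (b=L-a=4):
  y_3 = -Pa²(L-x)²(3bL-(3b+a)(L-x))/(6L³EI)  [x>a] = -12·2²·(6-(12/5))²·(3·4·6-(3·4+2)·(6-(12/5)))/(6·6³·2000) = -81/15625 m
Superposition: y = Σ y_i = -4977/3125000 m ≈ -0.001593 m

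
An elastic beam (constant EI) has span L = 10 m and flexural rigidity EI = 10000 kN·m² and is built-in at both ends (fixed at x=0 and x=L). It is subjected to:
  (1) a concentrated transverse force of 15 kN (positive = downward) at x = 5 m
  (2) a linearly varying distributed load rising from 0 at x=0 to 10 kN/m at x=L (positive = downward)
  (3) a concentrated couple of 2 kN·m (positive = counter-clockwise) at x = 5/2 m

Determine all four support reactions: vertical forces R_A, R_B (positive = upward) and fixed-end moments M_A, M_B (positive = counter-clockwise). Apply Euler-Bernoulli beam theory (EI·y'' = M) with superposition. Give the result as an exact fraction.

Load 1 — point force P=15 kN at a=5 m (b=L-a=5):
  R_A = Pb²(3a+b)/L³ = 15·5²·(3·5+5)/10³ = 15/2 kN
  M_A = Pab²/L² = 15·5·5²/10² = 75/4 kN·m
  R_B = Pa²(a+3b)/L³ = 15·5²·(5+3·5)/10³ = 15/2 kN
  M_B = -Pa²b/L² = -15·5²·5/10² = -75/4 kN·m
Load 2 — triangular load w₀=10 kN/m (0→w₀ over full span):
  R_A = 3w₀L/20 = 3·10·10/20 = 15 kN
  M_A = w₀L²/30 = 10·10²/30 = 100/3 kN·m
  R_B = 7w₀L/20 = 7·10·10/20 = 35 kN
  M_B = -w₀L²/20 = -10·10²/20 = -50 kN·m
Load 3 — applied couple M₀=2 kN·m at a=5/2 m (b=L-a=15/2):
  R_A = 6M₀ab/L³ = 6·2·(5/2)·(15/2)/10³ = 9/40 kN
  M_A = M₀b(2a-b)/L² = 2·(15/2)·(2·(5/2)-(15/2))/10² = -3/8 kN·m
  R_B = -6M₀ab/L³ = -6·2·(5/2)·(15/2)/10³ = -9/40 kN
  M_B = M₀a(2b-a)/L² = 2·(5/2)·(2·(15/2)-(5/2))/10² = 5/8 kN·m
Superposition: R_A = 909/40 kN, M_A = 1241/24 kN·m, R_B = 1691/40 kN, M_B = -545/8 kN·m

R_A = 909/40 kN, M_A = 1241/24 kN·m, R_B = 1691/40 kN, M_B = -545/8 kN·m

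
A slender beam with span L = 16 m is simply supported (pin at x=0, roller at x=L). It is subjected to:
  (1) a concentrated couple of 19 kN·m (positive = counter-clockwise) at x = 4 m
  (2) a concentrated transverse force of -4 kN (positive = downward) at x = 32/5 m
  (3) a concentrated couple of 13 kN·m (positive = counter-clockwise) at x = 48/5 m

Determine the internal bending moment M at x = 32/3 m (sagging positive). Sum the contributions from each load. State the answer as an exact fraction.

M(32/3) = -96/5 kN·m

Load 1 — applied couple M₀=19 kN·m at a=4 m (b=L-a=12):
  M_1 = M₀x/L - M₀  [x>a] = 19·(32/3)/16 - 19 = -19/3 kN·m
Load 2 — point force P=-4 kN at a=32/5 m (b=L-a=48/5):
  M_2 = Pa(L-x)/L  [x>a] = (-4)·(32/5)·(16-(32/3))/16 = -128/15 kN·m
Load 3 — applied couple M₀=13 kN·m at a=48/5 m (b=L-a=32/5):
  M_3 = M₀x/L - M₀  [x>a] = 13·(32/3)/16 - 13 = -13/3 kN·m
Superposition: M = Σ M_i = -96/5 kN·m ≈ -19.200000 kN·m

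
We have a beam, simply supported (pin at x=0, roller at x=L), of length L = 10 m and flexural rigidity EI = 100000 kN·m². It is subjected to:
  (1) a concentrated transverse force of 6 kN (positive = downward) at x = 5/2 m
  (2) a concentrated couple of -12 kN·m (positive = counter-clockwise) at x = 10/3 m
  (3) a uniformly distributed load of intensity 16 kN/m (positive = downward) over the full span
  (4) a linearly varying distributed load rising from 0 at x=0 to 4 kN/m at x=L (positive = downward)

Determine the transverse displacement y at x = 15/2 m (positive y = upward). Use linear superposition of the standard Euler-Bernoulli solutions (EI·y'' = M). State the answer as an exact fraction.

y(15/2) = -27079/1536000 m

Load 1 — point force P=6 kN at a=5/2 m (b=L-a=15/2):
  y_1 = -Pa(L-x)(2Lx-a²-x²)/(6LEI)  [x>a] = -6·(5/2)·(10-(15/2))·(2·10·(15/2)-(5/2)²-(15/2)²)/(6·10·100000) = -7/12800 m
Load 2 — applied couple M₀=-12 kN·m at a=10/3 m (b=L-a=20/3):
  y_2 = (M₀x³/(6L)-M₀(x-a)²/2+C₁x)/EI  [x>a] with C₁=M₀(3b²-L²)/(6L)=-20/3 = ((-12)·(15/2)³/(6·10)-(-12)·((15/2)-(10/3))²/2+(-20/3)·(15/2))/100000 = -29/96000 m
Load 3 — uniform load w=16 kN/m over full span:
  y_3 = -wx(L³-2Lx²+x³)/(24EI) = -16·(15/2)·(10³-2·10·(15/2)²+(15/2)³)/(24·100000) = -19/1280 m
Load 4 — triangular load w₀=4 kN/m (0→w₀ over full span):
  y_4 = -w₀x(7L⁴-10L²x²+3x⁴)/(360LEI) = -4·(15/2)·(7·10⁴-10·10²·(15/2)²+3·(15/2)⁴)/(360·10·100000) = -119/61440 m
Superposition: y = Σ y_i = -27079/1536000 m ≈ -0.017630 m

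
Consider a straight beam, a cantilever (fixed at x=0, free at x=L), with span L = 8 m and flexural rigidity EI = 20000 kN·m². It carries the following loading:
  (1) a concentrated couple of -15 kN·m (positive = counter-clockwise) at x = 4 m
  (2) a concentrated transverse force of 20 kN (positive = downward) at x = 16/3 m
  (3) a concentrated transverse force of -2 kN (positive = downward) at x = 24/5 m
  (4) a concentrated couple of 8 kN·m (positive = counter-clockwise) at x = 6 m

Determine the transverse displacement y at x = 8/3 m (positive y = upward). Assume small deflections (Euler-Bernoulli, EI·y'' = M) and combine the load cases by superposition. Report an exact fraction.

y(8/3) = -1321/84375 m

Load 1 — applied couple M₀=-15 kN·m at a=4 m (b=L-a=4):
  y_1 = M₀x²/(2EI)  [x≤a] = (-15)·(8/3)²/(2·20000) = -1/375 m
Load 2 — point force P=20 kN at a=16/3 m (b=L-a=8/3):
  y_2 = -Px²(3a-x)/(6EI)  [x≤a] = -20·(8/3)²·(3·(16/3)-(8/3))/(6·20000) = -32/2025 m
Load 3 — point force P=-2 kN at a=24/5 m (b=L-a=16/5):
  y_3 = -Px²(3a-x)/(6EI)  [x≤a] = -(-2)·(8/3)²·(3·(24/5)-(8/3))/(6·20000) = 352/253125 m
Load 4 — applied couple M₀=8 kN·m at a=6 m (b=L-a=2):
  y_4 = M₀x²/(2EI)  [x≤a] = 8·(8/3)²/(2·20000) = 8/5625 m
Superposition: y = Σ y_i = -1321/84375 m ≈ -0.015656 m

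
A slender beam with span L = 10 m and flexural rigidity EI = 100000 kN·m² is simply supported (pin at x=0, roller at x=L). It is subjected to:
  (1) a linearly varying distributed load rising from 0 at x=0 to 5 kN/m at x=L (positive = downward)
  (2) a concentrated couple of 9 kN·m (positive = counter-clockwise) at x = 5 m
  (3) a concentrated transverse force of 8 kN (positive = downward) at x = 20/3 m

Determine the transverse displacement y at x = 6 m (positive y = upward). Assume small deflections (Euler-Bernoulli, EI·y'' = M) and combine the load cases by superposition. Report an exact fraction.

Load 1 — triangular load w₀=5 kN/m (0→w₀ over full span):
  y_1 = -w₀x(7L⁴-10L²x²+3x⁴)/(360LEI) = -5·6·(7·10⁴-10·10²·6²+3·6⁴)/(360·10·100000) = -148/46875 m
Load 2 — applied couple M₀=9 kN·m at a=5 m (b=L-a=5):
  y_2 = (M₀x³/(6L)-M₀(x-a)²/2+C₁x)/EI  [x>a] with C₁=M₀(3b²-L²)/(6L)=-15/4 = (9·6³/(6·10)-9·(6-5)²/2+(-15/4)·6)/100000 = 27/500000 m
Load 3 — point force P=8 kN at a=20/3 m (b=L-a=10/3):
  y_3 = -Pbx(L²-b²-x²)/(6LEI)  [x≤a] = -8·(10/3)·6·(10²-(10/3)²-6²)/(6·10·100000) = -119/84375 m
Superposition: y = Σ y_i = -12187/2700000 m ≈ -0.004514 m

y(6) = -12187/2700000 m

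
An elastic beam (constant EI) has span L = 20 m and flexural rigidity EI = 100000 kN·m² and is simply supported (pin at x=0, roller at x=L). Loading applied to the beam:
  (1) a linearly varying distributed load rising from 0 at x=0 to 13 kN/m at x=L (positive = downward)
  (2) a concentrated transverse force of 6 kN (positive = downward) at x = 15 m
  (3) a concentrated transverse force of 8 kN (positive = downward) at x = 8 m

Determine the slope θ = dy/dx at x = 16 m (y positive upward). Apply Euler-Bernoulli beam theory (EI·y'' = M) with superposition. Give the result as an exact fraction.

θ(16) = 71941/3600000 rad

Load 1 — triangular load w₀=13 kN/m (0→w₀ over full span):
  θ_1 = -w₀(7L⁴-30L²x²+15x⁴)/(360LEI) = -13·(7·20⁴-30·20²·16²+15·16⁴)/(360·20·100000) = 9841/562500 rad
Load 2 — point force P=6 kN at a=15 m (b=L-a=5):
  θ_2 = -Pa(2L²-6Lx+3x²+a²)/(6LEI)  [x>a] = -6·15·(2·20²-6·20·16+3·16²+15²)/(6·20·100000) = 381/400000 rad
Load 3 — point force P=8 kN at a=8 m (b=L-a=12):
  θ_3 = -Pa(2L²-6Lx+3x²+a²)/(6LEI)  [x>a] = -8·8·(2·20²-6·20·16+3·16²+8²)/(6·20·100000) = 24/15625 rad
Superposition: θ = Σ θ_i = 71941/3600000 rad ≈ 0.019984 rad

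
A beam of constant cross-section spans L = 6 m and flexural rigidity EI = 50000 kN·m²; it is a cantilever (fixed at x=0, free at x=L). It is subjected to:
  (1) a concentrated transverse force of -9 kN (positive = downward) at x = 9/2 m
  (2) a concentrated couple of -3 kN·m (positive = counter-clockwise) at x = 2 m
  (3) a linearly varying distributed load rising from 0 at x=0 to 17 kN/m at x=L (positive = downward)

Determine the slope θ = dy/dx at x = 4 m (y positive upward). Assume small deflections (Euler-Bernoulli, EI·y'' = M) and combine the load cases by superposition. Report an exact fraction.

Load 1 — point force P=-9 kN at a=9/2 m (b=L-a=3/2):
  θ_1 = -Px(2a-x)/(2EI)  [x≤a] = -(-9)·4·(2·(9/2)-4)/(2·50000) = 9/5000 rad
Load 2 — applied couple M₀=-3 kN·m at a=2 m (b=L-a=4):
  θ_2 = M₀a/EI  [x>a] = (-3)·2/50000 = -3/25000 rad
Load 3 — triangular load w₀=17 kN/m (0→w₀ over full span):
  θ_3 = (w₀Lx²/4-w₀L²x/3-w₀x⁴/(24L))/EI = (17·6·4²/4-17·6²·4/3-17·4⁴/(24·6))/50000 = -493/56250 rad
Superposition: θ = Σ θ_i = -797/112500 rad ≈ -0.007084 rad

θ(4) = -797/112500 rad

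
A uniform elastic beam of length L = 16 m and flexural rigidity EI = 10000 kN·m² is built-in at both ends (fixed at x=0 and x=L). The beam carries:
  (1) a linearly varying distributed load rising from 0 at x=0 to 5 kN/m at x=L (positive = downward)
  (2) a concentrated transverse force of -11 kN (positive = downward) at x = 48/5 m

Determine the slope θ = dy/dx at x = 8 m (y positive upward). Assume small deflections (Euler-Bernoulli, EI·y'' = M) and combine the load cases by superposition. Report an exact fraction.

Load 1 — triangular load w₀=5 kN/m (0→w₀ over full span):
  θ_1 = -w₀(2x(L-x)(L-2x)(x+2L)+x²(L-x)²)/(120LEI) = -5·(2·8·(16-8)·(16-2·8)·(8+2·16)+8²·(16-8)²)/(120·16·10000) = -2/1875 rad
Load 2 — point force P=-11 kN at a=48/5 m (b=L-a=32/5):
  θ_2 = -Pb²x(2aL-(3a+b)x)/(2L³EI)  [x≤a] = -(-11)·(32/5)²·8·(2·(48/5)·16-(3·(48/5)+(32/5))·8)/(2·16³·10000) = 88/78125 rad
Superposition: θ = Σ θ_i = 14/234375 rad ≈ 0.000060 rad

θ(8) = 14/234375 rad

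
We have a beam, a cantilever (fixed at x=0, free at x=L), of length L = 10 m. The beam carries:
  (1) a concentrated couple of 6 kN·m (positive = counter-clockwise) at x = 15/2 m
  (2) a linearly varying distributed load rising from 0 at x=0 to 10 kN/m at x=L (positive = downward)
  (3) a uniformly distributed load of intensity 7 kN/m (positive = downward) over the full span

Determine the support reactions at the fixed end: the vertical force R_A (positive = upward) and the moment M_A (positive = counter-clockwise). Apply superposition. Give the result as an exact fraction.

Load 1 — applied couple M₀=6 kN·m at a=15/2 m (b=L-a=5/2):
  R_A = 0 kN
  M_A = -M₀ = -6 kN·m
Load 2 — triangular load w₀=10 kN/m (0→w₀ over full span):
  R_A = w₀L/2 = 10·10/2 = 50 kN
  M_A = w₀L²/3 = 10·10²/3 = 1000/3 kN·m
Load 3 — uniform load w=7 kN/m over full span:
  R_A = wL = 7·10 = 70 kN
  M_A = wL²/2 = 7·10²/2 = 350 kN·m
Superposition: R_A = 120 kN, M_A = 2032/3 kN·m

R_A = 120 kN, M_A = 2032/3 kN·m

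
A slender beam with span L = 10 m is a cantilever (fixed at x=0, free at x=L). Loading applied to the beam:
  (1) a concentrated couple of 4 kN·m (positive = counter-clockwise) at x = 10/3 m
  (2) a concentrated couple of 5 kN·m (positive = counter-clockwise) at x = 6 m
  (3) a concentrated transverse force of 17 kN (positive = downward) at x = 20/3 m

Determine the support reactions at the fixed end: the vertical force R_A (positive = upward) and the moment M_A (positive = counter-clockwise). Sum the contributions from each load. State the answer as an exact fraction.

Load 1 — applied couple M₀=4 kN·m at a=10/3 m (b=L-a=20/3):
  R_A = 0 kN
  M_A = -M₀ = -4 kN·m
Load 2 — applied couple M₀=5 kN·m at a=6 m (b=L-a=4):
  R_A = 0 kN
  M_A = -M₀ = -5 kN·m
Load 3 — point force P=17 kN at a=20/3 m (b=L-a=10/3):
  R_A = P = 17 kN
  M_A = Pa = 17·(20/3) = 340/3 kN·m
Superposition: R_A = 17 kN, M_A = 313/3 kN·m

R_A = 17 kN, M_A = 313/3 kN·m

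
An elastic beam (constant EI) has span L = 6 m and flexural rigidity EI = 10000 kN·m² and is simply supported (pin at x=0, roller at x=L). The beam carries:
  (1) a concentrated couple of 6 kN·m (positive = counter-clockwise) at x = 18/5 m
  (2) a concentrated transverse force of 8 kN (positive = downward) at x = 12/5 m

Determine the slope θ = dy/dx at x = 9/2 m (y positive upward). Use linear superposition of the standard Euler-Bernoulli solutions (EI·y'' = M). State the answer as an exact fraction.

θ(9/2) = 14133/10000000 rad

Load 1 — applied couple M₀=6 kN·m at a=18/5 m (b=L-a=12/5):
  θ_1 = (M₀x²/(2L)-M₀(x-a)+C₁)/EI  [x>a] with C₁=M₀(3b²-L²)/(6L)=-78/25 = (6·(9/2)²/(2·6)-6·((9/2)-(18/5))+(-78/25))/10000 = 321/2000000 rad
Load 2 — point force P=8 kN at a=12/5 m (b=L-a=18/5):
  θ_2 = -Pa(2L²-6Lx+3x²+a²)/(6LEI)  [x>a] = -8·(12/5)·(2·6²-6·6·(9/2)+3·(9/2)²+(12/5)²)/(6·6·10000) = 783/625000 rad
Superposition: θ = Σ θ_i = 14133/10000000 rad ≈ 0.001413 rad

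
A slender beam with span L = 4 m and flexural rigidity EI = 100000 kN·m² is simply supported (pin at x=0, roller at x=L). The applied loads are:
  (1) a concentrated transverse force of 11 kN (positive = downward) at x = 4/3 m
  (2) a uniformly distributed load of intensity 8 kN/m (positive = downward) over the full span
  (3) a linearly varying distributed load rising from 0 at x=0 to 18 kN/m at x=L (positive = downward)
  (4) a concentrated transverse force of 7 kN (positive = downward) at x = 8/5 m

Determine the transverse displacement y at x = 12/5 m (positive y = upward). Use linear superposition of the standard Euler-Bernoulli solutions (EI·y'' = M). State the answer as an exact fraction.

Load 1 — point force P=11 kN at a=4/3 m (b=L-a=8/3):
  y_1 = -Pa(L-x)(2Lx-a²-x²)/(6LEI)  [x>a] = -11·(4/3)·(4-(12/5))·(2·4·(12/5)-(4/3)²-(12/5)²)/(6·4·100000) = -3608/31640625 m
Load 2 — uniform load w=8 kN/m over full span:
  y_2 = -wx(L³-2Lx²+x³)/(24EI) = -8·(12/5)·(4³-2·4·(12/5)²+(12/5)³)/(24·100000) = -496/1953125 m
Load 3 — triangular load w₀=18 kN/m (0→w₀ over full span):
  y_3 = -w₀x(7L⁴-10L²x²+3x⁴)/(360LEI) = -18·(12/5)·(7·4⁴-10·4²·(12/5)²+3·(12/5)⁴)/(360·4·100000) = -14208/48828125 m
Load 4 — point force P=7 kN at a=8/5 m (b=L-a=12/5):
  y_4 = -Pa(L-x)(2Lx-a²-x²)/(6LEI)  [x>a] = -7·(8/5)·(4-(12/5))·(2·4·(12/5)-(8/5)²-(12/5)²)/(6·4·100000) = -476/5859375 m
Superposition: y = Σ y_i = -2927548/3955078125 m ≈ -0.000740 m

y(12/5) = -2927548/3955078125 m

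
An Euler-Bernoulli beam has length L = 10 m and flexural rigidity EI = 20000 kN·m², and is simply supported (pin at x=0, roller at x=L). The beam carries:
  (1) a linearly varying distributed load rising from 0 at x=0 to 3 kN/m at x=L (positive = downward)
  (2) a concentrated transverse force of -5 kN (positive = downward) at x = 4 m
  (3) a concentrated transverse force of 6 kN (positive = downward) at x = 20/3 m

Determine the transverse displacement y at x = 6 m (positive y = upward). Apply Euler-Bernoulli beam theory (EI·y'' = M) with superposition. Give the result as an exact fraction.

Load 1 — triangular load w₀=3 kN/m (0→w₀ over full span):
  y_1 = -w₀x(7L⁴-10L²x²+3x⁴)/(360LEI) = -3·6·(7·10⁴-10·10²·6²+3·6⁴)/(360·10·20000) = -148/15625 m
Load 2 — point force P=-5 kN at a=4 m (b=L-a=6):
  y_2 = -Pa(L-x)(2Lx-a²-x²)/(6LEI)  [x>a] = -(-5)·4·(10-6)·(2·10·6-4²-6²)/(6·10·20000) = 17/3750 m
Load 3 — point force P=6 kN at a=20/3 m (b=L-a=10/3):
  y_3 = -Pbx(L²-b²-x²)/(6LEI)  [x≤a] = -6·(10/3)·6·(10²-(10/3)²-6²)/(6·10·20000) = -119/22500 m
Superposition: y = Σ y_i = -5753/562500 m ≈ -0.010228 m

y(6) = -5753/562500 m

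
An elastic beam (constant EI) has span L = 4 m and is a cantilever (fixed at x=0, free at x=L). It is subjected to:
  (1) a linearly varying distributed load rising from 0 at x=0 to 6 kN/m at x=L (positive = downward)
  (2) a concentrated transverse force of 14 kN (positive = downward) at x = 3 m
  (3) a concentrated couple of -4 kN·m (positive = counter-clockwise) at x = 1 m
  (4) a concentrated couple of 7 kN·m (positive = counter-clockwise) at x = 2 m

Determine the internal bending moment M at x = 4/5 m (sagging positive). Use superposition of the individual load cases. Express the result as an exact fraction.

Load 1 — triangular load w₀=6 kN/m (0→w₀ over full span):
  M_1 = w₀Lx/2 - w₀L²/3 - w₀x³/(6L) = 6·4·(4/5)/2 - 6·4²/3 - 6·(4/5)³/(6·4) = -2816/125 kN·m
Load 2 — point force P=14 kN at a=3 m (b=L-a=1):
  M_2 = -P(a-x)  [x≤a] = -14·(3-(4/5)) = -154/5 kN·m
Load 3 — applied couple M₀=-4 kN·m at a=1 m (b=L-a=3):
  M_3 = M₀  [x≤a] = (-4) = -4 kN·m
Load 4 — applied couple M₀=7 kN·m at a=2 m (b=L-a=2):
  M_4 = M₀  [x≤a] = 7 = 7 kN·m
Superposition: M = Σ M_i = -6291/125 kN·m ≈ -50.328000 kN·m

M(4/5) = -6291/125 kN·m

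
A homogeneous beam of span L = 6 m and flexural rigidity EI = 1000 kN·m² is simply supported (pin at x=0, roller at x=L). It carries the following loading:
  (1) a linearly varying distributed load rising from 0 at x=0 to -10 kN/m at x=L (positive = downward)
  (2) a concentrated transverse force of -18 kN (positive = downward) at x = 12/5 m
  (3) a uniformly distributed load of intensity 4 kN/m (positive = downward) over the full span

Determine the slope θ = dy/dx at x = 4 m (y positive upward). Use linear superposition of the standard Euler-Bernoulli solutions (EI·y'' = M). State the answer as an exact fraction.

θ(4) = -13937/562500 rad

Load 1 — triangular load w₀=-10 kN/m (0→w₀ over full span):
  θ_1 = -w₀(7L⁴-30L²x²+15x⁴)/(360LEI) = -(-10)·(7·6⁴-30·6²·4²+15·4⁴)/(360·6·1000) = -91/4500 rad
Load 2 — point force P=-18 kN at a=12/5 m (b=L-a=18/5):
  θ_2 = -Pa(2L²-6Lx+3x²+a²)/(6LEI)  [x>a] = -(-18)·(12/5)·(2·6²-6·6·4+3·4²+(12/5)²)/(6·6·1000) = -342/15625 rad
Load 3 — uniform load w=4 kN/m over full span:
  θ_3 = -w(L³-6Lx²+4x³)/(24EI) = -4·(6³-6·6·4²+4·4³)/(24·1000) = 13/750 rad
Superposition: θ = Σ θ_i = -13937/562500 rad ≈ -0.024777 rad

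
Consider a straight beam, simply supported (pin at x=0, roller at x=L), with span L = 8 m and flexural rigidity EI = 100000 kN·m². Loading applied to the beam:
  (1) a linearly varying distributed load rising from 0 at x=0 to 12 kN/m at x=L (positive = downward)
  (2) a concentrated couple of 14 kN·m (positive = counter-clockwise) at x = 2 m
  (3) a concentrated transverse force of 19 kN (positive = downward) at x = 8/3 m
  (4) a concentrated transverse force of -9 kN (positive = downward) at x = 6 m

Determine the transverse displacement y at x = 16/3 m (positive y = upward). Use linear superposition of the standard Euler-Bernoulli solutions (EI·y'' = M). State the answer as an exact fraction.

Load 1 — triangular load w₀=12 kN/m (0→w₀ over full span):
  y_1 = -w₀x(7L⁴-10L²x²+3x⁴)/(360LEI) = -12·(16/3)·(7·8⁴-10·8²·(16/3)²+3·(16/3)⁴)/(360·8·100000) = -2176/759375 m
Load 2 — applied couple M₀=14 kN·m at a=2 m (b=L-a=6):
  y_2 = (M₀x³/(6L)-M₀(x-a)²/2+C₁x)/EI  [x>a] with C₁=M₀(3b²-L²)/(6L)=77/6 = (14·(16/3)³/(6·8)-14·((16/3)-2)²/2+(77/6)·(16/3))/100000 = 707/2025000 m
Load 3 — point force P=19 kN at a=8/3 m (b=L-a=16/3):
  y_3 = -Pa(L-x)(2Lx-a²-x²)/(6LEI)  [x>a] = -19·(8/3)·(8-(16/3))·(2·8·(16/3)-(8/3)²-(16/3)²)/(6·8·100000) = -1064/759375 m
Load 4 — point force P=-9 kN at a=6 m (b=L-a=2):
  y_4 = -Pbx(L²-b²-x²)/(6LEI)  [x≤a] = -(-9)·2·(16/3)·(8²-2²-(16/3)²)/(6·8·100000) = 71/112500 m
Superposition: y = Σ y_i = -1331/405000 m ≈ -0.003286 m

y(16/3) = -1331/405000 m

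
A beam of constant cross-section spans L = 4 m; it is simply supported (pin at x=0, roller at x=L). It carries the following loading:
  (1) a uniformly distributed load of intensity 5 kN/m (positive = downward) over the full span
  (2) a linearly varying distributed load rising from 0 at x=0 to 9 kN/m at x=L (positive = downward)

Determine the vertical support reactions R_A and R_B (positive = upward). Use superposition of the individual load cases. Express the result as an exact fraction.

Load 1 — uniform load w=5 kN/m over full span:
  R_A = wL/2 = 5·4/2 = 10 kN
  R_B = wL/2 = 5·4/2 = 10 kN
Load 2 — triangular load w₀=9 kN/m (0→w₀ over full span):
  R_A = w₀L/6 = 9·4/6 = 6 kN
  R_B = w₀L/3 = 9·4/3 = 12 kN
Superposition: R_A = 16 kN, R_B = 22 kN

R_A = 16 kN, R_B = 22 kN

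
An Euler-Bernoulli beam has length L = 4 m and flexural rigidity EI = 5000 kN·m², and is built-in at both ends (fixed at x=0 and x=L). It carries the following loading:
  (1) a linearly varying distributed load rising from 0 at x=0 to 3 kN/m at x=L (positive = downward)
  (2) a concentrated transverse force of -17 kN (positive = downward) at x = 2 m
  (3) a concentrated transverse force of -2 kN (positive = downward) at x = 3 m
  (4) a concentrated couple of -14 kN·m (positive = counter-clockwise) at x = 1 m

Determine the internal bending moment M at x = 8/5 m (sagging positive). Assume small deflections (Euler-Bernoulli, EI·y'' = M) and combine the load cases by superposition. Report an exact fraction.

Load 1 — triangular load w₀=3 kN/m (0→w₀ over full span):
  M_1 = 3w₀Lx/20 - w₀L²/30 - w₀x³/(6L) = 3·3·4·(8/5)/20 - 3·4²/30 - 3·(8/5)³/(6·4) = 96/125 kN·m
Load 2 — point force P=-17 kN at a=2 m (b=L-a=2):
  M_2 = Pb²(3a+b)x/L³ - Pab²/L²  [x≤a] = (-17)·2²·(3·2+2)·(8/5)/4³ - (-17)·2·2²/4² = -51/10 kN·m
Load 3 — point force P=-2 kN at a=3 m (b=L-a=1):
  M_3 = Pb²(3a+b)x/L³ - Pab²/L²  [x≤a] = (-2)·1²·(3·3+1)·(8/5)/4³ - (-2)·3·1²/4² = -1/8 kN·m
Load 4 — applied couple M₀=-14 kN·m at a=1 m (b=L-a=3):
  M_4 = R_Ax - M_A - M₀  [x>a] with R_A=-63/16, M_A=21/8 = (-63/16)·(8/5) - (21/8) - (-14) = 203/40 kN·m
Superposition: M = Σ M_i = 309/500 kN·m ≈ 0.618000 kN·m

M(8/5) = 309/500 kN·m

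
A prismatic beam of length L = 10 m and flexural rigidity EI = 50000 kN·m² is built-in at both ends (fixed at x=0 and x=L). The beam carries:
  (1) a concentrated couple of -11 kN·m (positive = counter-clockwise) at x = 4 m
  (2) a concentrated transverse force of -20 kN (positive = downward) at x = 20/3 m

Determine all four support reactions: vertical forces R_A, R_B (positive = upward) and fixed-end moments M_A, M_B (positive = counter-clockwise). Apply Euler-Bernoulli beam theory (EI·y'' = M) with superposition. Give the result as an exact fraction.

R_A = -22846/3375 kN, M_A = -10891/675 kN·m, R_B = -44654/3375 kN, M_B = 17624/675 kN·m

Load 1 — applied couple M₀=-11 kN·m at a=4 m (b=L-a=6):
  R_A = 6M₀ab/L³ = 6·(-11)·4·6/10³ = -198/125 kN
  M_A = M₀b(2a-b)/L² = (-11)·6·(2·4-6)/10² = -33/25 kN·m
  R_B = -6M₀ab/L³ = -6·(-11)·4·6/10³ = 198/125 kN
  M_B = M₀a(2b-a)/L² = (-11)·4·(2·6-4)/10² = -88/25 kN·m
Load 2 — point force P=-20 kN at a=20/3 m (b=L-a=10/3):
  R_A = Pb²(3a+b)/L³ = (-20)·(10/3)²·(3·(20/3)+(10/3))/10³ = -140/27 kN
  M_A = Pab²/L² = (-20)·(20/3)·(10/3)²/10² = -400/27 kN·m
  R_B = Pa²(a+3b)/L³ = (-20)·(20/3)²·((20/3)+3·(10/3))/10³ = -400/27 kN
  M_B = -Pa²b/L² = -(-20)·(20/3)²·(10/3)/10² = 800/27 kN·m
Superposition: R_A = -22846/3375 kN, M_A = -10891/675 kN·m, R_B = -44654/3375 kN, M_B = 17624/675 kN·m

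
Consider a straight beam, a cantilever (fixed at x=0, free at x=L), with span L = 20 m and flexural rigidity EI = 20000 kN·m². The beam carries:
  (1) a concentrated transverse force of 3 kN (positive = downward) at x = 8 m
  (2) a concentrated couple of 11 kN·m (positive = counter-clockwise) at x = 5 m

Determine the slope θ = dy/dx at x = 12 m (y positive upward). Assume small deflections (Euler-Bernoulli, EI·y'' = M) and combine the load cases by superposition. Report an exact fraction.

θ(12) = -41/20000 rad

Load 1 — point force P=3 kN at a=8 m (b=L-a=12):
  θ_1 = -Pa²/(2EI)  [x>a] = -3·8²/(2·20000) = -3/625 rad
Load 2 — applied couple M₀=11 kN·m at a=5 m (b=L-a=15):
  θ_2 = M₀a/EI  [x>a] = 11·5/20000 = 11/4000 rad
Superposition: θ = Σ θ_i = -41/20000 rad ≈ -0.002050 rad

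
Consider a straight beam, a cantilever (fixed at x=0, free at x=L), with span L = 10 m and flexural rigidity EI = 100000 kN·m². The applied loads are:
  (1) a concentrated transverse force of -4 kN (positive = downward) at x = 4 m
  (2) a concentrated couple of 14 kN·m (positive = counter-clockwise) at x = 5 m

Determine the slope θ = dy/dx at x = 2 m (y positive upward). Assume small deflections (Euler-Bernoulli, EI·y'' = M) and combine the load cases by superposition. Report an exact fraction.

Load 1 — point force P=-4 kN at a=4 m (b=L-a=6):
  θ_1 = -Px(2a-x)/(2EI)  [x≤a] = -(-4)·2·(2·4-2)/(2·100000) = 3/12500 rad
Load 2 — applied couple M₀=14 kN·m at a=5 m (b=L-a=5):
  θ_2 = M₀x/EI  [x≤a] = 14·2/100000 = 7/25000 rad
Superposition: θ = Σ θ_i = 13/25000 rad ≈ 0.000520 rad

θ(2) = 13/25000 rad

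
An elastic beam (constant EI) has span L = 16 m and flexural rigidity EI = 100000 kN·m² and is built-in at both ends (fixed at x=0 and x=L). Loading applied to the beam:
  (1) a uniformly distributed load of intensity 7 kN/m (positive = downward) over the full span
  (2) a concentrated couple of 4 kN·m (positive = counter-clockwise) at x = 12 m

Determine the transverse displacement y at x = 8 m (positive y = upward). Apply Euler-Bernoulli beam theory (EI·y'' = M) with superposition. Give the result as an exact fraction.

y(8) = -227/18750 m

Load 1 — uniform load w=7 kN/m over full span:
  y_1 = -wx²(L-x)²/(24EI) = -7·8²·(16-8)²/(24·100000) = -112/9375 m
Load 2 — applied couple M₀=4 kN·m at a=12 m (b=L-a=4):
  y_2 = (R_Ax³/6 - M_Ax²/2)/EI  [x≤a] with R_A=9/32, M_A=5/4 = ((9/32)·8³/6 - (5/4)·8²/2)/100000 = -1/6250 m
Superposition: y = Σ y_i = -227/18750 m ≈ -0.012107 m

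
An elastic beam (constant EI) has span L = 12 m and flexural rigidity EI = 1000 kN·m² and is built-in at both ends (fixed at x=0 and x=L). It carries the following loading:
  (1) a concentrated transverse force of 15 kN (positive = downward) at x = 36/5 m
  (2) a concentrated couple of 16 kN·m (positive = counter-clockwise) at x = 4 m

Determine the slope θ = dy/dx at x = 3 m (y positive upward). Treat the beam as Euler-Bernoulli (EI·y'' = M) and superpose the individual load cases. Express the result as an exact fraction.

Load 1 — point force P=15 kN at a=36/5 m (b=L-a=24/5):
  θ_1 = -Pb²x(2aL-(3a+b)x)/(2L³EI)  [x≤a] = -15·(24/5)²·3·(2·(36/5)·12-(3·(36/5)+(24/5))·3)/(2·12³·1000) = -351/12500 rad
Load 2 — applied couple M₀=16 kN·m at a=4 m (b=L-a=8):
  θ_2 = (R_Ax²/2 - M_Ax)/EI  [x≤a] with R_A=16/9, M_A=0 = ((16/9)·3²/2 - 0·3)/1000 = 1/125 rad
Superposition: θ = Σ θ_i = -251/12500 rad ≈ -0.020080 rad

θ(3) = -251/12500 rad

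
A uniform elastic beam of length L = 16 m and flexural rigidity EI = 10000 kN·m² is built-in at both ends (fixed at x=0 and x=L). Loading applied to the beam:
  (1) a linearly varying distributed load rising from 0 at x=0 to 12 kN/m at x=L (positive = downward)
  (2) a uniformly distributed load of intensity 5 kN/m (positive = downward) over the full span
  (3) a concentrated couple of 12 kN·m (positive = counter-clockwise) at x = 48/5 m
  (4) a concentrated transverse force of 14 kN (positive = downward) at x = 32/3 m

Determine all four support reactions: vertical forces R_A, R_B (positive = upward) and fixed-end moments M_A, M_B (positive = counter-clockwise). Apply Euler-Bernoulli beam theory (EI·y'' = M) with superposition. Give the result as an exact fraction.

Load 1 — triangular load w₀=12 kN/m (0→w₀ over full span):
  R_A = 3w₀L/20 = 3·12·16/20 = 144/5 kN
  M_A = w₀L²/30 = 12·16²/30 = 512/5 kN·m
  R_B = 7w₀L/20 = 7·12·16/20 = 336/5 kN
  M_B = -w₀L²/20 = -12·16²/20 = -768/5 kN·m
Load 2 — uniform load w=5 kN/m over full span:
  R_A = wL/2 = 5·16/2 = 40 kN
  M_A = wL²/12 = 5·16²/12 = 320/3 kN·m
  R_B = wL/2 = 5·16/2 = 40 kN
  M_B = -wL²/12 = -5·16²/12 = -320/3 kN·m
Load 3 — applied couple M₀=12 kN·m at a=48/5 m (b=L-a=32/5):
  R_A = 6M₀ab/L³ = 6·12·(48/5)·(32/5)/16³ = 27/25 kN
  M_A = M₀b(2a-b)/L² = 12·(32/5)·(2·(48/5)-(32/5))/16² = 96/25 kN·m
  R_B = -6M₀ab/L³ = -6·12·(48/5)·(32/5)/16³ = -27/25 kN
  M_B = M₀a(2b-a)/L² = 12·(48/5)·(2·(32/5)-(48/5))/16² = 36/25 kN·m
Load 4 — point force P=14 kN at a=32/3 m (b=L-a=16/3):
  R_A = Pb²(3a+b)/L³ = 14·(16/3)²·(3·(32/3)+(16/3))/16³ = 98/27 kN
  M_A = Pab²/L² = 14·(32/3)·(16/3)²/16² = 448/27 kN·m
  R_B = Pa²(a+3b)/L³ = 14·(32/3)²·((32/3)+3·(16/3))/16³ = 280/27 kN
  M_B = -Pa²b/L² = -14·(32/3)²·(16/3)/16² = -896/27 kN·m
Superposition: R_A = 49619/675 kN, M_A = 154912/675 kN·m, R_B = 78631/675 kN, M_B = -197108/675 kN·m

R_A = 49619/675 kN, M_A = 154912/675 kN·m, R_B = 78631/675 kN, M_B = -197108/675 kN·m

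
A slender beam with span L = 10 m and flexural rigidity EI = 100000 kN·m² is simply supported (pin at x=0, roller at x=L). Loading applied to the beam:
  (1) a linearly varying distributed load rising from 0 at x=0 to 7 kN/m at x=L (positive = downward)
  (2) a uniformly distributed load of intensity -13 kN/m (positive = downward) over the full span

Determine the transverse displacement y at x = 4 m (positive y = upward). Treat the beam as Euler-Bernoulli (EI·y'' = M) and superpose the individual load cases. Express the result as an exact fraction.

y(4) = 11119/937500 m

Load 1 — triangular load w₀=7 kN/m (0→w₀ over full span):
  y_1 = -w₀x(7L⁴-10L²x²+3x⁴)/(360LEI) = -7·4·(7·10⁴-10·10²·4²+3·4⁴)/(360·10·100000) = -7987/1875000 m
Load 2 — uniform load w=-13 kN/m over full span:
  y_2 = -wx(L³-2Lx²+x³)/(24EI) = -(-13)·4·(10³-2·10·4²+4³)/(24·100000) = 403/25000 m
Superposition: y = Σ y_i = 11119/937500 m ≈ 0.011860 m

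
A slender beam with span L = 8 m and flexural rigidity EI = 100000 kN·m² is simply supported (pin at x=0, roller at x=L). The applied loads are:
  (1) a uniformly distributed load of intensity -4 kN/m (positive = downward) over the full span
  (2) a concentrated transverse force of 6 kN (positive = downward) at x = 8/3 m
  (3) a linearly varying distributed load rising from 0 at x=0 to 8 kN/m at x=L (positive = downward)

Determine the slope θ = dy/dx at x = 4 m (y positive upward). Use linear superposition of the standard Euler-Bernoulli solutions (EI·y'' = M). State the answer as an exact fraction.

θ(4) = -17/843750 rad

Load 1 — uniform load w=-4 kN/m over full span:
  θ_1 = -w(L³-6Lx²+4x³)/(24EI) = -(-4)·(8³-6·8·4²+4·4³)/(24·100000) = 0 rad
Load 2 — point force P=6 kN at a=8/3 m (b=L-a=16/3):
  θ_2 = -Pa(2L²-6Lx+3x²+a²)/(6LEI)  [x>a] = -6·(8/3)·(2·8²-6·8·4+3·4²+(8/3)²)/(6·8·100000) = 1/33750 rad
Load 3 — triangular load w₀=8 kN/m (0→w₀ over full span):
  θ_3 = -w₀(7L⁴-30L²x²+15x⁴)/(360LEI) = -8·(7·8⁴-30·8²·4²+15·4⁴)/(360·8·100000) = -7/140625 rad
Superposition: θ = Σ θ_i = -17/843750 rad ≈ -0.000020 rad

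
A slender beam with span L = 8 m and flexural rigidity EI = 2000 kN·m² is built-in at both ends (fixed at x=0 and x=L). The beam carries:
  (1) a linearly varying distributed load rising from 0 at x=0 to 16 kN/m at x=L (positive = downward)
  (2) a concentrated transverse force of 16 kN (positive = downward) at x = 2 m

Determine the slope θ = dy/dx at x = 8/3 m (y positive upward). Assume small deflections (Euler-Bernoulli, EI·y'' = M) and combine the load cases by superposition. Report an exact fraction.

θ(8/3) = -2318/151875 rad

Load 1 — triangular load w₀=16 kN/m (0→w₀ over full span):
  θ_1 = -w₀(2x(L-x)(L-2x)(x+2L)+x²(L-x)²)/(120LEI) = -16·(2·(8/3)·(8-(8/3))·(8-2·(8/3))·((8/3)+2·8)+(8/3)²·(8-(8/3))²)/(120·8·2000) = -2048/151875 rad
Load 2 — point force P=16 kN at a=2 m (b=L-a=6):
  θ_2 = Pa²(L-x)(2bL-(3b+a)(L-x))/(2L³EI)  [x>a] = 16·2²·(8-(8/3))·(2·6·8-(3·6+2)·(8-(8/3)))/(2·8³·2000) = -2/1125 rad
Superposition: θ = Σ θ_i = -2318/151875 rad ≈ -0.015263 rad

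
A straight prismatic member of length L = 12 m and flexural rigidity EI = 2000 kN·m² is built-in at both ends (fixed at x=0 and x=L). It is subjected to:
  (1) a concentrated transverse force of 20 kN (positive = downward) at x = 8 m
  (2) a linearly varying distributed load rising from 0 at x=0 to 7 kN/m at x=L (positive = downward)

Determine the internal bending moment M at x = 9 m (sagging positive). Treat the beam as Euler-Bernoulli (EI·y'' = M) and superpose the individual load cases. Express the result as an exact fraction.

Load 1 — point force P=20 kN at a=8 m (b=L-a=4):
  M_1 = Pa²(a+3b)(L-x)/L³ - Pa²b/L²  [x>a] = 20·8²·(8+3·4)·(12-9)/12³ - 20·8²·4/12² = 80/9 kN·m
Load 2 — triangular load w₀=7 kN/m (0→w₀ over full span):
  M_2 = 3w₀Lx/20 - w₀L²/30 - w₀x³/(6L) = 3·7·12·9/20 - 7·12²/30 - 7·9³/(6·12) = 357/40 kN·m
Superposition: M = Σ M_i = 6413/360 kN·m ≈ 17.813889 kN·m

M(9) = 6413/360 kN·m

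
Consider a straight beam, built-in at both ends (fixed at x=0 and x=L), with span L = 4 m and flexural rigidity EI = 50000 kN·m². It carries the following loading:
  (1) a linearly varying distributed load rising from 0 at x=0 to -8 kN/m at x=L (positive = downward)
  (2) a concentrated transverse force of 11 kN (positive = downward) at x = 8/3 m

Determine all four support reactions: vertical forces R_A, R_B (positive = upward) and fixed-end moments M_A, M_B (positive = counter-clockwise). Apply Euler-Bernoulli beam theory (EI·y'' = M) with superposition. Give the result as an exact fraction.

R_A = -263/135 kN, M_A = -136/135 kN·m, R_B = -412/135 kN, M_B = -16/135 kN·m

Load 1 — triangular load w₀=-8 kN/m (0→w₀ over full span):
  R_A = 3w₀L/20 = 3·(-8)·4/20 = -24/5 kN
  M_A = w₀L²/30 = (-8)·4²/30 = -64/15 kN·m
  R_B = 7w₀L/20 = 7·(-8)·4/20 = -56/5 kN
  M_B = -w₀L²/20 = -(-8)·4²/20 = 32/5 kN·m
Load 2 — point force P=11 kN at a=8/3 m (b=L-a=4/3):
  R_A = Pb²(3a+b)/L³ = 11·(4/3)²·(3·(8/3)+(4/3))/4³ = 77/27 kN
  M_A = Pab²/L² = 11·(8/3)·(4/3)²/4² = 88/27 kN·m
  R_B = Pa²(a+3b)/L³ = 11·(8/3)²·((8/3)+3·(4/3))/4³ = 220/27 kN
  M_B = -Pa²b/L² = -11·(8/3)²·(4/3)/4² = -176/27 kN·m
Superposition: R_A = -263/135 kN, M_A = -136/135 kN·m, R_B = -412/135 kN, M_B = -16/135 kN·m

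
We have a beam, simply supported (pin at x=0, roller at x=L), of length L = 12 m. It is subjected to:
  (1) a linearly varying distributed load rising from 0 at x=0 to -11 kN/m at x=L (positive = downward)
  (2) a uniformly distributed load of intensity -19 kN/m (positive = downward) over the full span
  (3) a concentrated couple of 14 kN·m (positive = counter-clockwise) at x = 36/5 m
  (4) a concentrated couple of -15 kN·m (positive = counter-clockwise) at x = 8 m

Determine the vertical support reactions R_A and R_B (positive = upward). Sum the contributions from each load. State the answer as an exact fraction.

R_A = -1633/12 kN, R_B = -1895/12 kN

Load 1 — triangular load w₀=-11 kN/m (0→w₀ over full span):
  R_A = w₀L/6 = (-11)·12/6 = -22 kN
  R_B = w₀L/3 = (-11)·12/3 = -44 kN
Load 2 — uniform load w=-19 kN/m over full span:
  R_A = wL/2 = (-19)·12/2 = -114 kN
  R_B = wL/2 = (-19)·12/2 = -114 kN
Load 3 — applied couple M₀=14 kN·m at a=36/5 m (b=L-a=24/5):
  R_A = M₀/L = 14/12 = 7/6 kN
  R_B = -M₀/L = -14/12 = -7/6 kN
Load 4 — applied couple M₀=-15 kN·m at a=8 m (b=L-a=4):
  R_A = M₀/L = (-15)/12 = -5/4 kN
  R_B = -M₀/L = -(-15)/12 = 5/4 kN
Superposition: R_A = -1633/12 kN, R_B = -1895/12 kN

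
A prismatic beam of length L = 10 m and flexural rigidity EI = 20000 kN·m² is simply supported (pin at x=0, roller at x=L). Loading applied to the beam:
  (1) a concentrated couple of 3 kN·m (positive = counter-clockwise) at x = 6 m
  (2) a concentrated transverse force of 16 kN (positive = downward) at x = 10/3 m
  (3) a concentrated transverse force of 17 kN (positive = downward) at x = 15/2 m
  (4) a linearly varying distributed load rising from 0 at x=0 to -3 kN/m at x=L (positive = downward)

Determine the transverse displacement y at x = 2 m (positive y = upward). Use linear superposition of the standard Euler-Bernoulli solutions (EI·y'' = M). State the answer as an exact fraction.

y(2) = -6647653/648000000 m

Load 1 — applied couple M₀=3 kN·m at a=6 m (b=L-a=4):
  y_1 = (M₀x³/(6L)+C₁x)/EI  [x≤a] with C₁=M₀(3b²-L²)/(6L)=-13/5 = (3·2³/(6·10)+(-13/5)·2)/20000 = -3/12500 m
Load 2 — point force P=16 kN at a=10/3 m (b=L-a=20/3):
  y_2 = -Pbx(L²-b²-x²)/(6LEI)  [x≤a] = -16·(20/3)·2·(10²-(20/3)²-2²)/(6·10·20000) = -464/50625 m
Load 3 — point force P=17 kN at a=15/2 m (b=L-a=5/2):
  y_3 = -Pbx(L²-b²-x²)/(6LEI)  [x≤a] = -17·(5/2)·2·(10²-(5/2)²-2²)/(6·10·20000) = -6103/960000 m
Load 4 — triangular load w₀=-3 kN/m (0→w₀ over full span):
  y_4 = -w₀x(7L⁴-10L²x²+3x⁴)/(360LEI) = -(-3)·2·(7·10⁴-10·10²·2²+3·2⁴)/(360·10·20000) = 86/15625 m
Superposition: y = Σ y_i = -6647653/648000000 m ≈ -0.010259 m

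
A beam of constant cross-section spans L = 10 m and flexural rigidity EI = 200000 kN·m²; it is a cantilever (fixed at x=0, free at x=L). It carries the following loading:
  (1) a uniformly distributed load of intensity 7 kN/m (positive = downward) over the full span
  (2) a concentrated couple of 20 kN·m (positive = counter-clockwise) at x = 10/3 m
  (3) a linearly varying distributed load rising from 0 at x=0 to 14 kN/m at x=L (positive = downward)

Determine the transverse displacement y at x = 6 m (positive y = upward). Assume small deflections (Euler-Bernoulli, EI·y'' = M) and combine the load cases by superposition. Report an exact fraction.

Load 1 — uniform load w=7 kN/m over full span:
  y_1 = -wx²(x²-4Lx+6L²)/(24EI) = -7·6²·(6²-4·10·6+6·10²)/(24·200000) = -2079/100000 m
Load 2 — applied couple M₀=20 kN·m at a=10/3 m (b=L-a=20/3):
  y_2 = M₀a(2x-a)/(2EI)  [x>a] = 20·(10/3)·(2·6-(10/3))/(2·200000) = 13/9000 m
Load 3 — triangular load w₀=14 kN/m (0→w₀ over full span):
  y_3 = (w₀Lx³/12-w₀L²x²/6-w₀x⁵/(120L))/EI = (14·10·6³/12-14·10²·6²/6-14·6⁵/(120·10))/200000 = -37317/1250000 m
Superposition: y = Σ y_i = -1106981/22500000 m ≈ -0.049199 m

y(6) = -1106981/22500000 m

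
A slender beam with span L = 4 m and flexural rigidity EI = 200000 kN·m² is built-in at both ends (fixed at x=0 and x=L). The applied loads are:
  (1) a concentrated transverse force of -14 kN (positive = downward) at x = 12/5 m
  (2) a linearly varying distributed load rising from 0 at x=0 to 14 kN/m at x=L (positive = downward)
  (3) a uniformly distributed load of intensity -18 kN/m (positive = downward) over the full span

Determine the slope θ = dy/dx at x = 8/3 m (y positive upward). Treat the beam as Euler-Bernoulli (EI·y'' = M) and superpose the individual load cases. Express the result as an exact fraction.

θ(8/3) = -13703/379687500 rad

Load 1 — point force P=-14 kN at a=12/5 m (b=L-a=8/5):
  θ_1 = Pa²(L-x)(2bL-(3b+a)(L-x))/(2L³EI)  [x>a] = (-14)·(12/5)²·(4-(8/3))·(2·(8/5)·4-(3·(8/5)+(12/5))·(4-(8/3)))/(2·4³·200000) = -21/1562500 rad
Load 2 — triangular load w₀=14 kN/m (0→w₀ over full span):
  θ_2 = -w₀(2x(L-x)(L-2x)(x+2L)+x²(L-x)²)/(120LEI) = -14·(2·(8/3)·(4-(8/3))·(4-2·(8/3))·((8/3)+2·4)+(8/3)²·(4-(8/3))²)/(120·4·200000) = 49/3796875 rad
Load 3 — uniform load w=-18 kN/m over full span:
  θ_3 = -wx(L-x)(L-2x)/(12EI) = -(-18)·(8/3)·(4-(8/3))·(4-2·(8/3))/(12·200000) = -1/28125 rad
Superposition: θ = Σ θ_i = -13703/379687500 rad ≈ -0.000036 rad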